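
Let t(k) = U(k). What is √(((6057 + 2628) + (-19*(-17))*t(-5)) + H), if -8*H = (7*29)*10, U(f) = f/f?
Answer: 19*√97/2 ≈ 93.564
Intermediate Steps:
U(f) = 1
t(k) = 1
H = -1015/4 (H = -7*29*10/8 = -203*10/8 = -⅛*2030 = -1015/4 ≈ -253.75)
√(((6057 + 2628) + (-19*(-17))*t(-5)) + H) = √(((6057 + 2628) - 19*(-17)*1) - 1015/4) = √((8685 + 323*1) - 1015/4) = √((8685 + 323) - 1015/4) = √(9008 - 1015/4) = √(35017/4) = 19*√97/2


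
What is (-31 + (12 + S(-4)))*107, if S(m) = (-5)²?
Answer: 642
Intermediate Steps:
S(m) = 25
(-31 + (12 + S(-4)))*107 = (-31 + (12 + 25))*107 = (-31 + 37)*107 = 6*107 = 642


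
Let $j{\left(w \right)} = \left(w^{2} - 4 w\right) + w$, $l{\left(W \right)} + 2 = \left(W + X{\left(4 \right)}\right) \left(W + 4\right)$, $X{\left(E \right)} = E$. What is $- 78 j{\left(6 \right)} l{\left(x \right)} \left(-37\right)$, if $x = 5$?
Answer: $4103892$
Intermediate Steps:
$l{\left(W \right)} = -2 + \left(4 + W\right)^{2}$ ($l{\left(W \right)} = -2 + \left(W + 4\right) \left(W + 4\right) = -2 + \left(4 + W\right) \left(4 + W\right) = -2 + \left(4 + W\right)^{2}$)
$j{\left(w \right)} = w^{2} - 3 w$
$- 78 j{\left(6 \right)} l{\left(x \right)} \left(-37\right) = - 78 \cdot 6 \left(-3 + 6\right) \left(14 + 5^{2} + 8 \cdot 5\right) \left(-37\right) = - 78 \cdot 6 \cdot 3 \left(14 + 25 + 40\right) \left(-37\right) = - 78 \cdot 18 \cdot 79 \left(-37\right) = \left(-78\right) 1422 \left(-37\right) = \left(-110916\right) \left(-37\right) = 4103892$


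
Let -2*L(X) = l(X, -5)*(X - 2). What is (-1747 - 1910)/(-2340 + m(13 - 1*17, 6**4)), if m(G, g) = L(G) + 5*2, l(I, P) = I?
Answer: 3657/2342 ≈ 1.5615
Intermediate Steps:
L(X) = -X*(-2 + X)/2 (L(X) = -X*(X - 2)/2 = -X*(-2 + X)/2)
m(G, g) = 10 + G*(2 - G)/2 (m(G, g) = G*(2 - G)/2 + 5*2 = G*(2 - G)/2 + 10 = 10 + G*(2 - G)/2)
(-1747 - 1910)/(-2340 + m(13 - 1*17, 6**4)) = (-1747 - 1910)/(-2340 + (10 - (13 - 1*17)*(-2 + (13 - 1*17))/2)) = -3657/(-2340 + (10 - (13 - 17)*(-2 + (13 - 17))/2)) = -3657/(-2340 + (10 - 1/2*(-4)*(-2 - 4))) = -3657/(-2340 + (10 - 1/2*(-4)*(-6))) = -3657/(-2340 + (10 - 12)) = -3657/(-2340 - 2) = -3657/(-2342) = -3657*(-1/2342) = 3657/2342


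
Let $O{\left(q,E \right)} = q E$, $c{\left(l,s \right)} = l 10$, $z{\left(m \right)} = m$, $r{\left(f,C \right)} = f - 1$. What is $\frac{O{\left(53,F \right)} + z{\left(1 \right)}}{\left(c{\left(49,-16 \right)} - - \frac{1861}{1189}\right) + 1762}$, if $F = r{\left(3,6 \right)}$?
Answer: $\frac{127223}{2679489} \approx 0.04748$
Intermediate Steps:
$r{\left(f,C \right)} = -1 + f$ ($r{\left(f,C \right)} = f - 1 = -1 + f$)
$F = 2$ ($F = -1 + 3 = 2$)
$c{\left(l,s \right)} = 10 l$
$O{\left(q,E \right)} = E q$
$\frac{O{\left(53,F \right)} + z{\left(1 \right)}}{\left(c{\left(49,-16 \right)} - - \frac{1861}{1189}\right) + 1762} = \frac{2 \cdot 53 + 1}{\left(10 \cdot 49 - - \frac{1861}{1189}\right) + 1762} = \frac{106 + 1}{\left(490 - \left(-1861\right) \frac{1}{1189}\right) + 1762} = \frac{107}{\left(490 - - \frac{1861}{1189}\right) + 1762} = \frac{107}{\left(490 + \frac{1861}{1189}\right) + 1762} = \frac{107}{\frac{584471}{1189} + 1762} = \frac{107}{\frac{2679489}{1189}} = 107 \cdot \frac{1189}{2679489} = \frac{127223}{2679489}$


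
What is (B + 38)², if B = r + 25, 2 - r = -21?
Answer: 7396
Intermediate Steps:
r = 23 (r = 2 - 1*(-21) = 2 + 21 = 23)
B = 48 (B = 23 + 25 = 48)
(B + 38)² = (48 + 38)² = 86² = 7396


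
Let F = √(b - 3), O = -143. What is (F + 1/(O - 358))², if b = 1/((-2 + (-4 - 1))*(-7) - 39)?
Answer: (10 - 501*I*√290)²/25100100 ≈ -2.9 - 0.0067982*I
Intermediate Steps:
b = ⅒ (b = 1/((-2 - 5)*(-7) - 39) = 1/(-7*(-7) - 39) = 1/(49 - 39) = 1/10 = ⅒ ≈ 0.10000)
F = I*√290/10 (F = √(⅒ - 3) = √(-29/10) = I*√290/10 ≈ 1.7029*I)
(F + 1/(O - 358))² = (I*√290/10 + 1/(-143 - 358))² = (I*√290/10 + 1/(-501))² = (I*√290/10 - 1/501)² = (-1/501 + I*√290/10)²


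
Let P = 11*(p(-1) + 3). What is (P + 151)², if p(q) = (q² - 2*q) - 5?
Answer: 26244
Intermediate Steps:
p(q) = -5 + q² - 2*q
P = 11 (P = 11*((-5 + (-1)² - 2*(-1)) + 3) = 11*((-5 + 1 + 2) + 3) = 11*(-2 + 3) = 11*1 = 11)
(P + 151)² = (11 + 151)² = 162² = 26244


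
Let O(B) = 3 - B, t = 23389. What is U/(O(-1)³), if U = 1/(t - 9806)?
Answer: 1/869312 ≈ 1.1503e-6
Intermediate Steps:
U = 1/13583 (U = 1/(23389 - 9806) = 1/13583 ≈ 7.3621e-5)
U/(O(-1)³) = 1/(13583*((3 - 1*(-1))³)) = 1/(13583*((3 + 1)³)) = 1/(13583*(4³)) = (1/13583)/64 = (1/13583)*(1/64) = 1/869312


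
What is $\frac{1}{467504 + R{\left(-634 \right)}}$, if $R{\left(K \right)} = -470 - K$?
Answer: $\frac{1}{467668} \approx 2.1383 \cdot 10^{-6}$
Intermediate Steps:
$\frac{1}{467504 + R{\left(-634 \right)}} = \frac{1}{467504 - -164} = \frac{1}{467504 + \left(-470 + 634\right)} = \frac{1}{467504 + 164} = \frac{1}{467668}$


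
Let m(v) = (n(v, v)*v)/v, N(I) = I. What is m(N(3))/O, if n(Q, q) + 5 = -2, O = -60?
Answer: 7/60 ≈ 0.11667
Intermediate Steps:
n(Q, q) = -7 (n(Q, q) = -5 - 2 = -7)
m(v) = -7 (m(v) = (-7*v)/v = -7)
m(N(3))/O = -7/(-60) = -7*(-1/60) = 7/60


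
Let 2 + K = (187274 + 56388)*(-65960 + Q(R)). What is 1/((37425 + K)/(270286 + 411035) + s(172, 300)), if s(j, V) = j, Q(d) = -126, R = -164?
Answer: -227107/5328474099 ≈ -4.2621e-5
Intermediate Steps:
K = -16102646934 (K = -2 + (187274 + 56388)*(-65960 - 126) = -2 + 243662*(-66086) = -2 - 16102646932 = -16102646934)
1/((37425 + K)/(270286 + 411035) + s(172, 300)) = 1/((37425 - 16102646934)/(270286 + 411035) + 172) = 1/(-16102609509/681321 + 172) = 1/(-16102609509*1/681321 + 172) = 1/(-5367536503/227107 + 172) = 1/(-5328474099/227107) = -227107/5328474099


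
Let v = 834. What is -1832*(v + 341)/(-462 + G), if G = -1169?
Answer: 2152600/1631 ≈ 1319.8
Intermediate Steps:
-1832*(v + 341)/(-462 + G) = -1832*(834 + 341)/(-462 - 1169) = -2152600/(-1631) = -2152600*(-1)/1631 = -1832*(-1175/1631) = 2152600/1631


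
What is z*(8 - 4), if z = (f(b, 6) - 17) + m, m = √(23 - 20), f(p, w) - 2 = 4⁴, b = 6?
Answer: 964 + 4*√3 ≈ 970.93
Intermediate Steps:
f(p, w) = 258 (f(p, w) = 2 + 4⁴ = 2 + 256 = 258)
m = √3 ≈ 1.7320
z = 241 + √3 (z = (258 - 17) + √3 = 241 + √3 ≈ 242.73)
z*(8 - 4) = (241 + √3)*(8 - 4) = (241 + √3)*4 = 964 + 4*√3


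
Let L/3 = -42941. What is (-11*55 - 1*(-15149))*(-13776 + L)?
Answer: -2073959856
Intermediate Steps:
L = -128823 (L = 3*(-42941) = -128823)
(-11*55 - 1*(-15149))*(-13776 + L) = (-11*55 - 1*(-15149))*(-13776 - 128823) = (-605 + 15149)*(-142599) = 14544*(-142599) = -2073959856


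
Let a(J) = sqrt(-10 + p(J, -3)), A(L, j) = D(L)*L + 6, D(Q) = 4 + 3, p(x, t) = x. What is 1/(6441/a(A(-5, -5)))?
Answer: I*sqrt(39)/6441 ≈ 0.00096957*I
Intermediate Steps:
D(Q) = 7
A(L, j) = 6 + 7*L (A(L, j) = 7*L + 6 = 6 + 7*L)
a(J) = sqrt(-10 + J)
1/(6441/a(A(-5, -5))) = 1/(6441/(sqrt(-10 + (6 + 7*(-5))))) = 1/(6441/(sqrt(-10 + (6 - 35)))) = 1/(6441/(sqrt(-10 - 29))) = 1/(6441/(sqrt(-39))) = 1/(6441/((I*sqrt(39)))) = 1/(6441*(-I*sqrt(39)/39)) = 1/(-2147*I*sqrt(39)/13) = I*sqrt(39)/6441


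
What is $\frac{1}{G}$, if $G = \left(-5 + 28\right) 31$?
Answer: $\frac{1}{713} \approx 0.0014025$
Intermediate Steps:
$G = 713$ ($G = 23 \cdot 31 = 713$)
$\frac{1}{G} = \frac{1}{713}$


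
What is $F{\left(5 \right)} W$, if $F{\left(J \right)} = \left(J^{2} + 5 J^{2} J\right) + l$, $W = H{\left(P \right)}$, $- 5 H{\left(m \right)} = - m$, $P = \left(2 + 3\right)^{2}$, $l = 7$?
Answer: $3285$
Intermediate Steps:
$P = 25$ ($P = 5^{2} = 25$)
$H{\left(m \right)} = \frac{m}{5}$ ($H{\left(m \right)} = - \frac{\left(-1\right) m}{5} = \frac{m}{5}$)
$W = 5$ ($W = \frac{1}{5} \cdot 25 = 5$)
$F{\left(J \right)} = 7 + J^{2} + 5 J^{3}$ ($F{\left(J \right)} = \left(J^{2} + 5 J^{2} J\right) + 7 = \left(J^{2} + 5 J^{3}\right) + 7 = 7 + J^{2} + 5 J^{3}$)
$F{\left(5 \right)} W = \left(7 + 5^{2} + 5 \cdot 5^{3}\right) 5 = \left(7 + 25 + 5 \cdot 125\right) 5 = \left(7 + 25 + 625\right) 5 = 657 \cdot 5 = 3285$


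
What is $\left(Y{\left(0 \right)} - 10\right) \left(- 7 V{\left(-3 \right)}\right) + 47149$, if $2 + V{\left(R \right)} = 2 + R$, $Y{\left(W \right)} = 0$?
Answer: $46939$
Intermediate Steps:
$V{\left(R \right)} = R$ ($V{\left(R \right)} = -2 + \left(2 + R\right) = R$)
$\left(Y{\left(0 \right)} - 10\right) \left(- 7 V{\left(-3 \right)}\right) + 47149 = \left(0 - 10\right) \left(\left(-7\right) \left(-3\right)\right) + 47149 = \left(-10\right) 21 + 47149 = -210 + 47149 = 46939$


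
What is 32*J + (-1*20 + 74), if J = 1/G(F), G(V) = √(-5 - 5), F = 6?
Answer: 54 - 16*I*√10/5 ≈ 54.0 - 10.119*I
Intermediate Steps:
G(V) = I*√10 (G(V) = √(-10) = I*√10)
J = -I*√10/10 (J = 1/(I*√10) = -I*√10/10 ≈ -0.31623*I)
32*J + (-1*20 + 74) = 32*(-I*√10/10) + (-1*20 + 74) = -16*I*√10/5 + (-20 + 74) = -16*I*√10/5 + 54 = 54 - 16*I*√10/5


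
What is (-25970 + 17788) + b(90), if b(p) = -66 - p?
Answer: -8338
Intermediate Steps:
(-25970 + 17788) + b(90) = (-25970 + 17788) + (-66 - 1*90) = -8182 + (-66 - 90) = -8182 - 156 = -8338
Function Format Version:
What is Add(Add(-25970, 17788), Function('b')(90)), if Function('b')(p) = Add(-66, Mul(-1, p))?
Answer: -8338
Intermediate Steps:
Add(Add(-25970, 17788), Function('b')(90)) = Add(Add(-25970, 17788), Add(-66, Mul(-1, 90))) = Add(-8182, Add(-66, -90)) = Add(-8182, -156) = -8338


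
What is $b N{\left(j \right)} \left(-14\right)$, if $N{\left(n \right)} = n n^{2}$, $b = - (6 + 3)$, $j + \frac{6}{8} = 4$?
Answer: $\frac{138411}{32} \approx 4325.3$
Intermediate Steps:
$j = \frac{13}{4}$ ($j = - \frac{3}{4} + 4 = \frac{13}{4} \approx 3.25$)
$b = -9$ ($b = \left(-1\right) 9 = -9$)
$N{\left(n \right)} = n^{3}$
$b N{\left(j \right)} \left(-14\right) = - 9 \left(\frac{13}{4}\right)^{3} \left(-14\right) = \left(-9\right) \frac{2197}{64} \left(-14\right) = \left(- \frac{19773}{64}\right) \left(-14\right) = \frac{138411}{32}$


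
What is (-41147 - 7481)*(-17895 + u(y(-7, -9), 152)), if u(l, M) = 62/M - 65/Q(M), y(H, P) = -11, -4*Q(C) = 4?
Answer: 16473330693/19 ≈ 8.6702e+8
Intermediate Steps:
Q(C) = -1 (Q(C) = -¼*4 = -1)
u(l, M) = 65 + 62/M (u(l, M) = 62/M - 65/(-1) = 62/M - 65*(-1) = 62/M + 65 = 65 + 62/M)
(-41147 - 7481)*(-17895 + u(y(-7, -9), 152)) = (-41147 - 7481)*(-17895 + (65 + 62/152)) = -48628*(-17895 + (65 + 62*(1/152))) = -48628*(-17895 + (65 + 31/76)) = -48628*(-17895 + 4971/76) = -48628*(-1355049/76) = 16473330693/19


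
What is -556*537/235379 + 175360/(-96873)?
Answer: -70199626796/22801869867 ≈ -3.0787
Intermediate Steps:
-556*537/235379 + 175360/(-96873) = -298572*1/235379 + 175360*(-1/96873) = -298572/235379 - 175360/96873 = -70199626796/22801869867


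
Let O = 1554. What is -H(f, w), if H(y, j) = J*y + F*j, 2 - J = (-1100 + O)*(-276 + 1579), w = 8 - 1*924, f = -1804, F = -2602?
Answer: -1069557672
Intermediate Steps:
w = -916 (w = 8 - 924 = -916)
J = -591560 (J = 2 - (-1100 + 1554)*(-276 + 1579) = 2 - 454*1303 = 2 - 1*591562 = 2 - 591562 = -591560)
H(y, j) = -591560*y - 2602*j
-H(f, w) = -(-591560*(-1804) - 2602*(-916)) = -(1067174240 + 2383432) = -1*1069557672 = -1069557672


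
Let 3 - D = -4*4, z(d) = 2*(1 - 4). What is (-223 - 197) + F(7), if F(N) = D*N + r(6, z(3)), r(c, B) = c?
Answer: -281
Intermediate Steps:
z(d) = -6 (z(d) = 2*(-3) = -6)
D = 19 (D = 3 - (-4)*4 = 3 - 1*(-16) = 3 + 16 = 19)
F(N) = 6 + 19*N (F(N) = 19*N + 6 = 6 + 19*N)
(-223 - 197) + F(7) = (-223 - 197) + (6 + 19*7) = -420 + (6 + 133) = -420 + 139 = -281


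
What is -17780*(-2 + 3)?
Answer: -17780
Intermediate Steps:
-17780*(-2 + 3) = -17780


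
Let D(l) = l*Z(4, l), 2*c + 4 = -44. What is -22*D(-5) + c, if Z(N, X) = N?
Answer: 416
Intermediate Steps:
c = -24 (c = -2 + (½)*(-44) = -2 - 22 = -24)
D(l) = 4*l (D(l) = l*4 = 4*l)
-22*D(-5) + c = -88*(-5) - 24 = -22*(-20) - 24 = 440 - 24 = 416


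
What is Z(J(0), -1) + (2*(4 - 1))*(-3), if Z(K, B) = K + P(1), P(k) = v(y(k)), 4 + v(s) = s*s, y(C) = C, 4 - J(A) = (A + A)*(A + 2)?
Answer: -17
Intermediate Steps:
J(A) = 4 - 2*A*(2 + A) (J(A) = 4 - (A + A)*(A + 2) = 4 - 2*A*(2 + A))
v(s) = -4 + s² (v(s) = -4 + s*s = -4 + s²)
P(k) = -4 + k²
Z(K, B) = -3 + K (Z(K, B) = K + (-4 + 1²) = K + (-4 + 1) = K - 3 = -3 + K)
Z(J(0), -1) + (2*(4 - 1))*(-3) = (-3 + (4 - 4*0 - 2*0²)) + (2*(4 - 1))*(-3) = (-3 + (4 + 0 - 2*0)) + (2*3)*(-3) = (-3 + (4 + 0 + 0)) + 6*(-3) = (-3 + 4) - 18 = 1 - 18 = -17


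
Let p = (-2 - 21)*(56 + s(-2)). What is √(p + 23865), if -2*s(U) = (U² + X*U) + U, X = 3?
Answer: √22531 ≈ 150.10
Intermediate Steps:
s(U) = -2*U - U²/2 (s(U) = -((U² + 3*U) + U)/2 = -(U² + 4*U)/2 = -2*U - U²/2)
p = -1334 (p = (-2 - 21)*(56 - ½*(-2)*(4 - 2)) = -23*(56 - ½*(-2)*2) = -23*(56 + 2) = -23*58 = -1334)
√(p + 23865) = √(-1334 + 23865) = √22531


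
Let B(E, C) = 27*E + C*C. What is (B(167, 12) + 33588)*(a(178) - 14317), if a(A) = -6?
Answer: -547725843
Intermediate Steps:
B(E, C) = C**2 + 27*E (B(E, C) = 27*E + C**2 = C**2 + 27*E)
(B(167, 12) + 33588)*(a(178) - 14317) = ((12**2 + 27*167) + 33588)*(-6 - 14317) = ((144 + 4509) + 33588)*(-14323) = (4653 + 33588)*(-14323) = 38241*(-14323) = -547725843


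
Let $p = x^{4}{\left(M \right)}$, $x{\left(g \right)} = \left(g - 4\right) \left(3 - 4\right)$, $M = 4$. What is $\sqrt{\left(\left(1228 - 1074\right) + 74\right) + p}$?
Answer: $2 \sqrt{57} \approx 15.1$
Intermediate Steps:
$x{\left(g \right)} = 4 - g$ ($x{\left(g \right)} = \left(-4 + g\right) \left(-1\right) = 4 - g$)
$p = 0$ ($p = \left(4 - 4\right)^{4} = 0^{4} = 0$)
$\sqrt{\left(\left(1228 - 1074\right) + 74\right) + p} = \sqrt{\left(\left(1228 - 1074\right) + 74\right) + 0} = \sqrt{\left(154 + 74\right) + 0} = \sqrt{228 + 0} = \sqrt{228} = 2 \sqrt{57}$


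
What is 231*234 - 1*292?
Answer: 53762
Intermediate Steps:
231*234 - 1*292 = 54054 - 292 = 53762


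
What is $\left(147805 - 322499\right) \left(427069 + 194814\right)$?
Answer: $-108639228802$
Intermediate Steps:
$\left(147805 - 322499\right) \left(427069 + 194814\right) = \left(-174694\right) 621883 = -108639228802$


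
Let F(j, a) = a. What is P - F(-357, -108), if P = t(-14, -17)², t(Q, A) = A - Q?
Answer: 117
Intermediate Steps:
P = 9 (P = (-17 - 1*(-14))² = (-17 + 14)² = (-3)² = 9)
P - F(-357, -108) = 9 - 1*(-108) = 9 + 108 = 117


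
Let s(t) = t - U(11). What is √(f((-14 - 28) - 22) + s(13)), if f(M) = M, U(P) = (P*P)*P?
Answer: I*√1382 ≈ 37.175*I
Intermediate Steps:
U(P) = P³ (U(P) = P²*P = P³)
s(t) = -1331 + t (s(t) = t - 1*11³ = t - 1*1331 = t - 1331 = -1331 + t)
√(f((-14 - 28) - 22) + s(13)) = √(((-14 - 28) - 22) + (-1331 + 13)) = √((-42 - 22) - 1318) = √(-64 - 1318) = √(-1382) = I*√1382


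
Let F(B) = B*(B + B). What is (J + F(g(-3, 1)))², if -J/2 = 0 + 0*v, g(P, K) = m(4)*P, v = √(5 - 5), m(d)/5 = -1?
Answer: 202500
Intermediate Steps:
m(d) = -5 (m(d) = 5*(-1) = -5)
v = 0 (v = √0 = 0)
g(P, K) = -5*P
F(B) = 2*B² (F(B) = B*(2*B) = 2*B²)
J = 0 (J = -2*(0 + 0*0) = -2*(0 + 0) = -2*0 = 0)
(J + F(g(-3, 1)))² = (0 + 2*(-5*(-3))²)² = (0 + 2*15²)² = (0 + 2*225)² = (0 + 450)² = 450² = 202500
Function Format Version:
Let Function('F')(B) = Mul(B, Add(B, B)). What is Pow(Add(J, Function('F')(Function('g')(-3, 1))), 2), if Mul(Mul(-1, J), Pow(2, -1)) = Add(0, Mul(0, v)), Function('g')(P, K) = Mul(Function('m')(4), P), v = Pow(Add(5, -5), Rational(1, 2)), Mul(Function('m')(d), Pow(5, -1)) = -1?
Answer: 202500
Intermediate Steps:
Function('m')(d) = -5 (Function('m')(d) = Mul(5, -1) = -5)
v = 0 (v = Pow(0, Rational(1, 2)) = 0)
Function('g')(P, K) = Mul(-5, P)
Function('F')(B) = Mul(2, Pow(B, 2)) (Function('F')(B) = Mul(B, Mul(2, B)) = Mul(2, Pow(B, 2)))
J = 0 (J = Mul(-2, Add(0, Mul(0, 0))) = Mul(-2, Add(0, 0)) = Mul(-2, 0) = 0)
Pow(Add(J, Function('F')(Function('g')(-3, 1))), 2) = Pow(Add(0, Mul(2, Pow(Mul(-5, -3), 2))), 2) = Pow(Add(0, Mul(2, Pow(15, 2))), 2) = Pow(Add(0, Mul(2, 225)), 2) = Pow(Add(0, 450), 2) = Pow(450, 2) = 202500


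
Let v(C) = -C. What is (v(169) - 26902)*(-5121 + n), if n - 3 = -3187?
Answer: 224824655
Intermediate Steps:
n = -3184 (n = 3 - 3187 = -3184)
(v(169) - 26902)*(-5121 + n) = (-1*169 - 26902)*(-5121 - 3184) = (-169 - 26902)*(-8305) = -27071*(-8305) = 224824655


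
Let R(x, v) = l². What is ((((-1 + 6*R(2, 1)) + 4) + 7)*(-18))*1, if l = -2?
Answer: -612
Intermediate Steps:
R(x, v) = 4 (R(x, v) = (-2)² = 4)
((((-1 + 6*R(2, 1)) + 4) + 7)*(-18))*1 = ((((-1 + 6*4) + 4) + 7)*(-18))*1 = ((((-1 + 24) + 4) + 7)*(-18))*1 = (((23 + 4) + 7)*(-18))*1 = ((27 + 7)*(-18))*1 = (34*(-18))*1 = -612*1 = -612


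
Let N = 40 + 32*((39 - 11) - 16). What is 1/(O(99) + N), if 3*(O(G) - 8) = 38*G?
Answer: 1/1686 ≈ 0.00059312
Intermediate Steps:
O(G) = 8 + 38*G/3 (O(G) = 8 + (38*G)/3 = 8 + 38*G/3)
N = 424 (N = 40 + 32*(28 - 16) = 40 + 32*12 = 40 + 384 = 424)
1/(O(99) + N) = 1/((8 + (38/3)*99) + 424) = 1/((8 + 1254) + 424) = 1/(1262 + 424) = 1/1686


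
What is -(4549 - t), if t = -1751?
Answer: -6300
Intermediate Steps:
-(4549 - t) = -(4549 - 1*(-1751)) = -(4549 + 1751) = -1*6300 = -6300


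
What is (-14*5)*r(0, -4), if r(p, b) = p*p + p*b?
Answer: 0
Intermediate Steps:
r(p, b) = p**2 + b*p
(-14*5)*r(0, -4) = (-14*5)*(0*(-4 + 0)) = -0*(-4) = -70*0 = 0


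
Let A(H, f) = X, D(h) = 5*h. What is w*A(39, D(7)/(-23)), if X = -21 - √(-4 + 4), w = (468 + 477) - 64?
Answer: -18501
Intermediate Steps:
w = 881 (w = 945 - 64 = 881)
X = -21 (X = -21 - √0 = -21 - 1*0 = -21 + 0 = -21)
A(H, f) = -21
w*A(39, D(7)/(-23)) = 881*(-21) = -18501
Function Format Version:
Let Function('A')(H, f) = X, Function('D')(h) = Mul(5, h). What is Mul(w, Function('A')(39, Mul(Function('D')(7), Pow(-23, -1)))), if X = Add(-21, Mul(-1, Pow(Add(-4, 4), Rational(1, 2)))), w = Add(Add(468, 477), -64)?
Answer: -18501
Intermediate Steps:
w = 881 (w = Add(945, -64) = 881)
X = -21 (X = Add(-21, Mul(-1, Pow(0, Rational(1, 2)))) = Add(-21, Mul(-1, 0)) = Add(-21, 0) = -21)
Function('A')(H, f) = -21
Mul(w, Function('A')(39, Mul(Function('D')(7), Pow(-23, -1)))) = Mul(881, -21) = -18501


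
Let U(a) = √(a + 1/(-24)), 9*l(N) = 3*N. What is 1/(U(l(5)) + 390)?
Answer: 240/93599 - 2*√26/1216787 ≈ 0.0025558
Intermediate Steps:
l(N) = N/3 (l(N) = (3*N)/9 = N/3)
U(a) = √(-1/24 + a) (U(a) = √(a - 1/24) = √(-1/24 + a))
1/(U(l(5)) + 390) = 1/(√(-6 + 144*((⅓)*5))/12 + 390) = 1/(√(-6 + 144*(5/3))/12 + 390) = 1/(√(-6 + 240)/12 + 390) = 1/(√234/12 + 390) = 1/((3*√26)/12 + 390) = 1/(√26/4 + 390) = 1/(390 + √26/4)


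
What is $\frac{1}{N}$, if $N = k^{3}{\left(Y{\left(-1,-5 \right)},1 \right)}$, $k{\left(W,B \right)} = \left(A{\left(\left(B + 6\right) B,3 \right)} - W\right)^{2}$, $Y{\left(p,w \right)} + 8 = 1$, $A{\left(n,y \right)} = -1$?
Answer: $\frac{1}{46656} \approx 2.1433 \cdot 10^{-5}$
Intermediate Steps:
$Y{\left(p,w \right)} = -7$ ($Y{\left(p,w \right)} = -8 + 1 = -7$)
$k{\left(W,B \right)} = \left(-1 - W\right)^{2}$
$N = 46656$ ($N = \left(\left(1 - 7\right)^{2}\right)^{3} = \left(\left(-6\right)^{2}\right)^{3} = 36^{3} = 46656$)
$\frac{1}{N} = \frac{1}{46656}$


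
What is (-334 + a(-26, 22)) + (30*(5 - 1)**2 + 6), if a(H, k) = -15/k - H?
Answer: 3901/22 ≈ 177.32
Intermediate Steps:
a(H, k) = -H - 15/k
(-334 + a(-26, 22)) + (30*(5 - 1)**2 + 6) = (-334 + (-1*(-26) - 15/22)) + (30*(5 - 1)**2 + 6) = (-334 + (26 - 15*1/22)) + (30*4**2 + 6) = (-334 + (26 - 15/22)) + (30*16 + 6) = (-334 + 557/22) + (480 + 6) = -6791/22 + 486 = 3901/22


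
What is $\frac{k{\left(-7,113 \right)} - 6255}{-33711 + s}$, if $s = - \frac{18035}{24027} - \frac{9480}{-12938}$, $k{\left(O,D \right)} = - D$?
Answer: $\frac{247445615496}{1309931465207} \approx 0.1889$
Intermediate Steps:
$s = - \frac{2780435}{155430663}$ ($s = \left(-18035\right) \frac{1}{24027} - - \frac{4740}{6469} = - \frac{18035}{24027} + \frac{4740}{6469} = - \frac{2780435}{155430663} \approx -0.017889$)
$\frac{k{\left(-7,113 \right)} - 6255}{-33711 + s} = \frac{\left(-1\right) 113 - 6255}{-33711 - \frac{2780435}{155430663}} = \frac{-113 - 6255}{- \frac{5239725860828}{155430663}} = \left(-6368\right) \left(- \frac{155430663}{5239725860828}\right) = \frac{247445615496}{1309931465207}$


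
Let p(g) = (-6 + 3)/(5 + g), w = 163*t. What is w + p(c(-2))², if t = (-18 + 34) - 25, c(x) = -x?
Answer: -71874/49 ≈ -1466.8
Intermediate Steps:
t = -9 (t = 16 - 25 = -9)
w = -1467 (w = 163*(-9) = -1467)
p(g) = -3/(5 + g)
w + p(c(-2))² = -1467 + (-3/(5 - 1*(-2)))² = -1467 + (-3/(5 + 2))² = -1467 + (-3/7)² = -1467 + 9/49 = -71874/49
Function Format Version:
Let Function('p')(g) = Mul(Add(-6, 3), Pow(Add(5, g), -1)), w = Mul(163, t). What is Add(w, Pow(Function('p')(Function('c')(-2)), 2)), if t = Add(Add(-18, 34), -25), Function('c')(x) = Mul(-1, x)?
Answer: Rational(-71874, 49) ≈ -1466.8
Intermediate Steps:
t = -9 (t = Add(16, -25) = -9)
w = -1467 (w = Mul(163, -9) = -1467)
Function('p')(g) = Mul(-3, Pow(Add(5, g), -1))
Add(w, Pow(Function('p')(Function('c')(-2)), 2)) = Add(-1467, Pow(Mul(-3, Pow(Add(5, Mul(-1, -2)), -1)), 2)) = Add(-1467, Pow(Mul(-3, Pow(Add(5, 2), -1)), 2)) = Add(-1467, Pow(Mul(-3, Pow(7, -1)), 2)) = Add(-1467, Pow(Mul(-3, Rational(1, 7)), 2)) = Add(-1467, Pow(Rational(-3, 7), 2)) = Add(-1467, Rational(9, 49)) = Rational(-71874, 49)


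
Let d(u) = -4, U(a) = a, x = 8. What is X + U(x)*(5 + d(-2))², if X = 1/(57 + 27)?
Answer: 673/84 ≈ 8.0119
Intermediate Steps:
X = 1/84 ≈ 0.011905
X + U(x)*(5 + d(-2))² = 1/84 + 8*(5 - 4)² = 1/84 + 8*1² = 1/84 + 8*1 = 1/84 + 8 = 673/84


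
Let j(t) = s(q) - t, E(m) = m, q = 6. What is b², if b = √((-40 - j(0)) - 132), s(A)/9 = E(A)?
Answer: -226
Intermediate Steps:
s(A) = 9*A
j(t) = 54 - t (j(t) = 9*6 - t = 54 - t)
b = I*√226 (b = √((-40 - (54 - 1*0)) - 132) = √((-40 - (54 + 0)) - 132) = √((-40 - 1*54) - 132) = √((-40 - 54) - 132) = √(-94 - 132) = √(-226) = I*√226 ≈ 15.033*I)
b² = (I*√226)² = -226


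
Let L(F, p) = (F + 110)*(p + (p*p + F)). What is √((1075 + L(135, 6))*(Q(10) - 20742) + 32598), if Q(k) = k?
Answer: I*√921297482 ≈ 30353.0*I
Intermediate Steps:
L(F, p) = (110 + F)*(F + p + p²) (L(F, p) = (110 + F)*(p + (p² + F)) = (110 + F)*(p + (F + p²)) = (110 + F)*(F + p + p²))
√((1075 + L(135, 6))*(Q(10) - 20742) + 32598) = √((1075 + (135² + 110*135 + 110*6 + 110*6² + 135*6 + 135*6²))*(10 - 20742) + 32598) = √((1075 + (18225 + 14850 + 660 + 110*36 + 810 + 135*36))*(-20732) + 32598) = √((1075 + (18225 + 14850 + 660 + 3960 + 810 + 4860))*(-20732) + 32598) = √((1075 + 43365)*(-20732) + 32598) = √(44440*(-20732) + 32598) = √(-921330080 + 32598) = √(-921297482) = I*√921297482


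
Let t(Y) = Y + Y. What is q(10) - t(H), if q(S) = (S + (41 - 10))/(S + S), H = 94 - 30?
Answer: -2519/20 ≈ -125.95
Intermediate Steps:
H = 64
t(Y) = 2*Y
q(S) = (31 + S)/(2*S) (q(S) = (S + 31)/((2*S)) = (31 + S)*(1/(2*S)) = (31 + S)/(2*S))
q(10) - t(H) = (1/2)*(31 + 10)/10 - 2*64 = (1/2)*(1/10)*41 - 1*128 = 41/20 - 128 = -2519/20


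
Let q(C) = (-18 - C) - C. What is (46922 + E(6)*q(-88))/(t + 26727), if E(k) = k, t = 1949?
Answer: 23935/14338 ≈ 1.6693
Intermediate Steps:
q(C) = -18 - 2*C
(46922 + E(6)*q(-88))/(t + 26727) = (46922 + 6*(-18 - 2*(-88)))/(1949 + 26727) = (46922 + 6*(-18 + 176))/28676 = (46922 + 6*158)*(1/28676) = (46922 + 948)*(1/28676) = 47870*(1/28676) = 23935/14338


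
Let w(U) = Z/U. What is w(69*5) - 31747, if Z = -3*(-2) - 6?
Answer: -31747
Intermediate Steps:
Z = 0 (Z = 6 - 6 = 0)
w(U) = 0 (w(U) = 0/U = 0)
w(69*5) - 31747 = 0 - 31747 = -31747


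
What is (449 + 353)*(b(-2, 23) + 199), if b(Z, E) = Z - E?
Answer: 139548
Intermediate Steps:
(449 + 353)*(b(-2, 23) + 199) = (449 + 353)*((-2 - 1*23) + 199) = 802*((-2 - 23) + 199) = 802*(-25 + 199) = 802*174 = 139548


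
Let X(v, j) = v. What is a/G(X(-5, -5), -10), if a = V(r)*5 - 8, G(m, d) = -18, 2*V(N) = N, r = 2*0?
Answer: 4/9 ≈ 0.44444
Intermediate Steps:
r = 0
V(N) = N/2
a = -8 (a = ((½)*0)*5 - 8 = 0*5 - 8 = 0 - 8 = -8)
a/G(X(-5, -5), -10) = -8/(-18) = -8*(-1/18) = 4/9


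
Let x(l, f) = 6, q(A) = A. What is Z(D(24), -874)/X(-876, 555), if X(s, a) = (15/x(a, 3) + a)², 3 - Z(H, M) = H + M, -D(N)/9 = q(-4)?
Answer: 3364/1243225 ≈ 0.0027059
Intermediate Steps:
D(N) = 36 (D(N) = -9*(-4) = 36)
Z(H, M) = 3 - H - M (Z(H, M) = 3 - (H + M) = 3 + (-H - M) = 3 - H - M)
X(s, a) = (5/2 + a)² (X(s, a) = (15/6 + a)² = (15*(⅙) + a)² = (5/2 + a)²)
Z(D(24), -874)/X(-876, 555) = (3 - 1*36 - 1*(-874))/(((5 + 2*555)²/4)) = (3 - 36 + 874)/(((5 + 1110)²/4)) = 841/(((¼)*1115²)) = 841/(((¼)*1243225)) = 841/(1243225/4) = 841*(4/1243225) = 3364/1243225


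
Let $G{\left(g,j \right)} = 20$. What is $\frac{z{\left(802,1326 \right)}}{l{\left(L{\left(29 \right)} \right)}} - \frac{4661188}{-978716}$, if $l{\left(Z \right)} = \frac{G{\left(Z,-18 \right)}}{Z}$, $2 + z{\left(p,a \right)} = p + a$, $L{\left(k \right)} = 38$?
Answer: $\frac{4947608248}{1223395} \approx 4044.2$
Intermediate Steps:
$z{\left(p,a \right)} = -2 + a + p$ ($z{\left(p,a \right)} = -2 + \left(p + a\right) = -2 + \left(a + p\right) = -2 + a + p$)
$l{\left(Z \right)} = \frac{20}{Z}$
$\frac{z{\left(802,1326 \right)}}{l{\left(L{\left(29 \right)} \right)}} - \frac{4661188}{-978716} = \frac{-2 + 1326 + 802}{20 \cdot \frac{1}{38}} - \frac{4661188}{-978716} = \frac{2126}{20 \cdot \frac{1}{38}} - - \frac{1165297}{244679} = \frac{2126}{\frac{10}{19}} + \frac{1165297}{244679} = 2126 \cdot \frac{19}{10} + \frac{1165297}{244679} = \frac{20197}{5} + \frac{1165297}{244679} = \frac{4947608248}{1223395}$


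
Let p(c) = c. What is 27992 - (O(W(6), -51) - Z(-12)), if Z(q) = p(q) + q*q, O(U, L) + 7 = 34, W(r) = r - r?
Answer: 28097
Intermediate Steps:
W(r) = 0
O(U, L) = 27 (O(U, L) = -7 + 34 = 27)
Z(q) = q + q² (Z(q) = q + q*q = q + q²)
27992 - (O(W(6), -51) - Z(-12)) = 27992 - (27 - (-12)*(1 - 12)) = 27992 - (27 - (-12)*(-11)) = 27992 - (27 - 1*132) = 27992 - (27 - 132) = 27992 - 1*(-105) = 27992 + 105 = 28097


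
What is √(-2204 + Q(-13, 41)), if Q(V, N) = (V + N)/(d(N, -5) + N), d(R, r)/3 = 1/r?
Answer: 3*I*√2497326/101 ≈ 46.939*I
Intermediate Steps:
d(R, r) = 3/r (d(R, r) = 3*(1/r) = 3/r)
Q(V, N) = (N + V)/(-⅗ + N) (Q(V, N) = (V + N)/(3/(-5) + N) = (N + V)/(3*(-⅕) + N) = (N + V)/(-⅗ + N))
√(-2204 + Q(-13, 41)) = √(-2204 + 5*(41 - 13)/(-3 + 5*41)) = √(-2204 + 5*28/(-3 + 205)) = √(-2204 + 5*28/202) = √(-2204 + 5*(1/202)*28) = √(-2204 + 70/101) = √(-222534/101) = 3*I*√2497326/101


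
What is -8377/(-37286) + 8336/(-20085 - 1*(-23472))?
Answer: 339188995/126287682 ≈ 2.6858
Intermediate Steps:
-8377/(-37286) + 8336/(-20085 - 1*(-23472)) = -8377*(-1/37286) + 8336/(-20085 + 23472) = 8377/37286 + 8336/3387 = 339188995/126287682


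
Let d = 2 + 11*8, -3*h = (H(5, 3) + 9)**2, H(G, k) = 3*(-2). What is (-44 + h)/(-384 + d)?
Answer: 47/294 ≈ 0.15986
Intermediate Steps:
H(G, k) = -6
h = -3 (h = -(-6 + 9)**2/3 = -1/3*3**2 = -1/3*9 = -3)
d = 90 (d = 2 + 88 = 90)
(-44 + h)/(-384 + d) = (-44 - 3)/(-384 + 90) = -47/(-294) = -47*(-1/294) = 47/294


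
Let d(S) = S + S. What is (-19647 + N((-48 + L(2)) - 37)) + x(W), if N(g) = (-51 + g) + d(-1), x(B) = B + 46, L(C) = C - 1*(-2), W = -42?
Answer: -19777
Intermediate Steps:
d(S) = 2*S
L(C) = 2 + C (L(C) = C + 2 = 2 + C)
x(B) = 46 + B
N(g) = -53 + g (N(g) = (-51 + g) + 2*(-1) = (-51 + g) - 2 = -53 + g)
(-19647 + N((-48 + L(2)) - 37)) + x(W) = (-19647 + (-53 + ((-48 + (2 + 2)) - 37))) + (46 - 42) = (-19647 + (-53 + ((-48 + 4) - 37))) + 4 = (-19647 + (-53 + (-44 - 37))) + 4 = (-19647 + (-53 - 81)) + 4 = (-19647 - 134) + 4 = -19781 + 4 = -19777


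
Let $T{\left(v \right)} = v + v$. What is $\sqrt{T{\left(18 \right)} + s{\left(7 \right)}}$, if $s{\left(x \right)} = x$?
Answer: $\sqrt{43} \approx 6.5574$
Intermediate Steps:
$T{\left(v \right)} = 2 v$
$\sqrt{T{\left(18 \right)} + s{\left(7 \right)}} = \sqrt{2 \cdot 18 + 7} = \sqrt{36 + 7} = \sqrt{43}$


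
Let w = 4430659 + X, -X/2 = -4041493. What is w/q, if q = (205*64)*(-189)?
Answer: -278081/55104 ≈ -5.0465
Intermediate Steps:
X = 8082986 (X = -2*(-4041493) = 8082986)
w = 12513645 (w = 4430659 + 8082986 = 12513645)
q = -2479680 (q = 13120*(-189) = -2479680)
w/q = 12513645/(-2479680) = 12513645*(-1/2479680) = -278081/55104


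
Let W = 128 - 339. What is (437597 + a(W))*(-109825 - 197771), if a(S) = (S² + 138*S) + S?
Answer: -139276085244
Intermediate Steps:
W = -211
a(S) = S² + 139*S
(437597 + a(W))*(-109825 - 197771) = (437597 - 211*(139 - 211))*(-109825 - 197771) = (437597 - 211*(-72))*(-307596) = (437597 + 15192)*(-307596) = 452789*(-307596) = -139276085244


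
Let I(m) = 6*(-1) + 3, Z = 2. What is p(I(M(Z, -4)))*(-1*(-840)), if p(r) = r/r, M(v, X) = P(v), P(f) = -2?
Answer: 840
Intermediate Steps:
M(v, X) = -2
I(m) = -3 (I(m) = -6 + 3 = -3)
p(r) = 1
p(I(M(Z, -4)))*(-1*(-840)) = 1*(-1*(-840)) = 1*840 = 840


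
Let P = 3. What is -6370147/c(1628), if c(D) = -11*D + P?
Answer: 6370147/17905 ≈ 355.77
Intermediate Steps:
c(D) = 3 - 11*D (c(D) = -11*D + 3 = 3 - 11*D)
-6370147/c(1628) = -6370147/(3 - 11*1628) = -6370147/(3 - 17908) = -6370147/(-17905) = -6370147*(-1/17905) = 6370147/17905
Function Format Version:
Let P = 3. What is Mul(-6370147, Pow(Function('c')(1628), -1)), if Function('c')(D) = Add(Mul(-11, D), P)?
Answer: Rational(6370147, 17905) ≈ 355.77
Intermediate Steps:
Function('c')(D) = Add(3, Mul(-11, D)) (Function('c')(D) = Add(Mul(-11, D), 3) = Add(3, Mul(-11, D)))
Mul(-6370147, Pow(Function('c')(1628), -1)) = Mul(-6370147, Pow(Add(3, Mul(-11, 1628)), -1)) = Mul(-6370147, Pow(Add(3, -17908), -1)) = Mul(-6370147, Pow(-17905, -1)) = Mul(-6370147, Rational(-1, 17905)) = Rational(6370147, 17905)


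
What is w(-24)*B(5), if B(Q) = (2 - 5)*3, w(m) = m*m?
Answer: -5184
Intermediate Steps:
w(m) = m²
B(Q) = -9 (B(Q) = -3*3 = -9)
w(-24)*B(5) = (-24)²*(-9) = 576*(-9) = -5184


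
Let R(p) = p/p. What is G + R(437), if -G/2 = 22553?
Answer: -45105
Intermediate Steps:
G = -45106 (G = -2*22553 = -45106)
R(p) = 1
G + R(437) = -45106 + 1 = -45105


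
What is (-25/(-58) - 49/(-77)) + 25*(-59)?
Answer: -940369/638 ≈ -1473.9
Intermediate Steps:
(-25/(-58) - 49/(-77)) + 25*(-59) = (-25*(-1/58) - 49*(-1/77)) - 1475 = (25/58 + 7/11) - 1475 = 681/638 - 1475 = -940369/638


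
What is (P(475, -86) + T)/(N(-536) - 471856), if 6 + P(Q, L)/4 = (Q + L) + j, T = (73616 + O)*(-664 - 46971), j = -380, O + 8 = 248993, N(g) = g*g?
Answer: 15367098623/184560 ≈ 83263.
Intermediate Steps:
N(g) = g²
O = 248985 (O = -8 + 248993 = 248985)
T = -15367098635 (T = (73616 + 248985)*(-664 - 46971) = 322601*(-47635) = -15367098635)
P(Q, L) = -1544 + 4*L + 4*Q (P(Q, L) = -24 + 4*((Q + L) - 380) = -24 + 4*((L + Q) - 380) = -24 + 4*(-380 + L + Q) = -24 + (-1520 + 4*L + 4*Q) = -1544 + 4*L + 4*Q)
(P(475, -86) + T)/(N(-536) - 471856) = ((-1544 + 4*(-86) + 4*475) - 15367098635)/((-536)² - 471856) = ((-1544 - 344 + 1900) - 15367098635)/(287296 - 471856) = (12 - 15367098635)/(-184560) = -15367098623*(-1/184560) = 15367098623/184560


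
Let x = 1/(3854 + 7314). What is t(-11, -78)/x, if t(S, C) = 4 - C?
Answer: 915776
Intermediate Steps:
x = 1/11168 ≈ 8.9542e-5
t(-11, -78)/x = (4 - 1*(-78))/(1/11168) = (4 + 78)*11168 = 82*11168 = 915776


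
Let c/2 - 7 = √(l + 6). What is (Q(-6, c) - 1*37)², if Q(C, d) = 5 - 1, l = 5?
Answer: 1089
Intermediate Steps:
c = 14 + 2*√11 (c = 14 + 2*√(5 + 6) = 14 + 2*√11 ≈ 20.633)
Q(C, d) = 4
(Q(-6, c) - 1*37)² = (4 - 1*37)² = (4 - 37)² = (-33)² = 1089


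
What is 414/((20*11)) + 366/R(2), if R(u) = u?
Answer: 20337/110 ≈ 184.88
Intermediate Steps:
414/((20*11)) + 366/R(2) = 414/((20*11)) + 366/2 = 414/220 + 366*(½) = 414*(1/220) + 183 = 207/110 + 183 = 20337/110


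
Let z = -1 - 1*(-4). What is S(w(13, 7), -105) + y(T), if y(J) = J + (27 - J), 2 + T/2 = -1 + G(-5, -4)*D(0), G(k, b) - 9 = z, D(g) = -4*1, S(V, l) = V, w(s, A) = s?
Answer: 40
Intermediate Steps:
D(g) = -4
z = 3 (z = -1 + 4 = 3)
G(k, b) = 12 (G(k, b) = 9 + 3 = 12)
T = -102 (T = -4 + 2*(-1 + 12*(-4)) = -4 + 2*(-1 - 48) = -4 + 2*(-49) = -4 - 98 = -102)
y(J) = 27
S(w(13, 7), -105) + y(T) = 13 + 27 = 40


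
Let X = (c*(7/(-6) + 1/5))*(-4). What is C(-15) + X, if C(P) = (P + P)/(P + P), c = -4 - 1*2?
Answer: -111/5 ≈ -22.200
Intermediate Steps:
c = -6 (c = -4 - 2 = -6)
C(P) = 1 (C(P) = (2*P)/((2*P)) = (2*P)*(1/(2*P)) = 1)
X = -116/5 (X = -6*(7/(-6) + 1/5)*(-4) = -6*(7*(-⅙) + 1*(⅕))*(-4) = -6*(-7/6 + ⅕)*(-4) = -6*(-29/30)*(-4) = (29/5)*(-4) = -116/5 ≈ -23.200)
C(-15) + X = 1 - 116/5 = -111/5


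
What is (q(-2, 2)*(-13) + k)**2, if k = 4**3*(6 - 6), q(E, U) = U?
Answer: 676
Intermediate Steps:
k = 0 (k = 64*0 = 0)
(q(-2, 2)*(-13) + k)**2 = (2*(-13) + 0)**2 = (-26 + 0)**2 = (-26)**2 = 676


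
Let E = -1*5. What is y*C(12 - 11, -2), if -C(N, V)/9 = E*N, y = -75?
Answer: -3375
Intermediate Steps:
E = -5
C(N, V) = 45*N (C(N, V) = -(-45)*N = 45*N)
y*C(12 - 11, -2) = -3375*(12 - 11) = -3375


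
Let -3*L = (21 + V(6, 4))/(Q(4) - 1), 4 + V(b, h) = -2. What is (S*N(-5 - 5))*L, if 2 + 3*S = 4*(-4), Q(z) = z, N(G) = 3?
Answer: 30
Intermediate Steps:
V(b, h) = -6 (V(b, h) = -4 - 2 = -6)
S = -6 (S = -⅔ + (4*(-4))/3 = -⅔ + (⅓)*(-16) = -⅔ - 16/3 = -6)
L = -5/3 (L = -(21 - 6)/(3*(4 - 1)) = -5/3 ≈ -1.6667)
(S*N(-5 - 5))*L = -6*3*(-5/3) = -18*(-5/3) = 30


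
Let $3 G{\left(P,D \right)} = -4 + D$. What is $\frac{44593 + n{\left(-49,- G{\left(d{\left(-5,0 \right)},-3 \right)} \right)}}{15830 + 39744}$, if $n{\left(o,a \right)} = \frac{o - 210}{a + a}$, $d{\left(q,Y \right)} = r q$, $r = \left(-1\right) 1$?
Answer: $\frac{89075}{111148} \approx 0.80141$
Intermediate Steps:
$r = -1$
$d{\left(q,Y \right)} = - q$
$G{\left(P,D \right)} = - \frac{4}{3} + \frac{D}{3}$ ($G{\left(P,D \right)} = \frac{-4 + D}{3} = - \frac{4}{3} + \frac{D}{3}$)
$n{\left(o,a \right)} = \frac{-210 + o}{2 a}$
$\frac{44593 + n{\left(-49,- G{\left(d{\left(-5,0 \right)},-3 \right)} \right)}}{15830 + 39744} = \frac{44593 + \frac{-210 - 49}{2 \left(- (- \frac{4}{3} + \frac{1}{3} \left(-3\right))\right)}}{15830 + 39744} = \frac{44593 + \frac{1}{2} \frac{1}{\left(-1\right) \left(- \frac{4}{3} - 1\right)} \left(-259\right)}{55574} = \left(44593 + \frac{1}{2} \frac{1}{\left(-1\right) \left(- \frac{7}{3}\right)} \left(-259\right)\right) \frac{1}{55574} = \left(44593 + \frac{1}{2} \frac{1}{\frac{7}{3}} \left(-259\right)\right) \frac{1}{55574} = \left(44593 + \frac{1}{2} \cdot \frac{3}{7} \left(-259\right)\right) \frac{1}{55574} = \left(44593 - \frac{111}{2}\right) \frac{1}{55574} = \frac{89075}{2} \cdot \frac{1}{55574} = \frac{89075}{111148}$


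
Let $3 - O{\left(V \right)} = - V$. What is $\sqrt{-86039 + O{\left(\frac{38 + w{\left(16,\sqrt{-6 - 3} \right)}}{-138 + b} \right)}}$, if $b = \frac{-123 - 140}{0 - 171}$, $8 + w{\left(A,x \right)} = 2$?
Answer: $\frac{2 i \sqrt{11712160459805}}{23335} \approx 293.32 i$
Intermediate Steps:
$w{\left(A,x \right)} = -6$ ($w{\left(A,x \right)} = -8 + 2 = -6$)
$b = \frac{263}{171}$ ($b = - \frac{263}{-171} = \left(-263\right) \left(- \frac{1}{171}\right) = \frac{263}{171} \approx 1.538$)
$O{\left(V \right)} = 3 + V$ ($O{\left(V \right)} = 3 - - V = 3 + V$)
$\sqrt{-86039 + O{\left(\frac{38 + w{\left(16,\sqrt{-6 - 3} \right)}}{-138 + b} \right)}} = \sqrt{-86039 + \left(3 + \frac{38 - 6}{-138 + \frac{263}{171}}\right)} = \sqrt{-86039 + \left(3 + \frac{32}{- \frac{23335}{171}}\right)} = \sqrt{-86039 + \left(3 + 32 \left(- \frac{171}{23335}\right)\right)} = \sqrt{-86039 + \left(3 - \frac{5472}{23335}\right)} = \sqrt{-86039 + \frac{64533}{23335}} = \sqrt{- \frac{2007655532}{23335}} = \frac{2 i \sqrt{11712160459805}}{23335}$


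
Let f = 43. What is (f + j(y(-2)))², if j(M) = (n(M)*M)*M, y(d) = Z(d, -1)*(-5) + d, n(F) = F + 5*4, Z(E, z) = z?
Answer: 62500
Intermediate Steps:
n(F) = 20 + F (n(F) = F + 20 = 20 + F)
y(d) = 5 + d (y(d) = -1*(-5) + d = 5 + d)
j(M) = M²*(20 + M) (j(M) = ((20 + M)*M)*M = (M*(20 + M))*M = M²*(20 + M))
(f + j(y(-2)))² = (43 + (5 - 2)²*(20 + (5 - 2)))² = (43 + 3²*(20 + 3))² = (43 + 9*23)² = (43 + 207)² = 250² = 62500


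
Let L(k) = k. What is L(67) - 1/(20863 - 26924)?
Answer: 406088/6061 ≈ 67.000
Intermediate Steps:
L(67) - 1/(20863 - 26924) = 67 - 1/(20863 - 26924) = 67 - 1/(-6061) = 67 - 1*(-1/6061) = 67 + 1/6061 = 406088/6061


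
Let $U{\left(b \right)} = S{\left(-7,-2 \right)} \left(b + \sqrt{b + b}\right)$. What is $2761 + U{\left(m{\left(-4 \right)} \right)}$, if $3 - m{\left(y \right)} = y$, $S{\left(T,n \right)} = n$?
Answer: $2747 - 2 \sqrt{14} \approx 2739.5$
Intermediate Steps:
$m{\left(y \right)} = 3 - y$
$U{\left(b \right)} = - 2 b - 2 \sqrt{2} \sqrt{b}$ ($U{\left(b \right)} = - 2 \left(b + \sqrt{b + b}\right) = - 2 \left(b + \sqrt{2 b}\right) = - 2 \left(b + \sqrt{2} \sqrt{b}\right) = - 2 b - 2 \sqrt{2} \sqrt{b}$)
$2761 + U{\left(m{\left(-4 \right)} \right)} = 2761 - \left(2 \left(3 - -4\right) + 2 \sqrt{2} \sqrt{3 - -4}\right) = 2761 - \left(2 \left(3 + 4\right) + 2 \sqrt{2} \sqrt{3 + 4}\right) = 2761 - \left(14 + 2 \sqrt{2} \sqrt{7}\right) = 2761 - \left(14 + 2 \sqrt{14}\right) = 2747 - 2 \sqrt{14}$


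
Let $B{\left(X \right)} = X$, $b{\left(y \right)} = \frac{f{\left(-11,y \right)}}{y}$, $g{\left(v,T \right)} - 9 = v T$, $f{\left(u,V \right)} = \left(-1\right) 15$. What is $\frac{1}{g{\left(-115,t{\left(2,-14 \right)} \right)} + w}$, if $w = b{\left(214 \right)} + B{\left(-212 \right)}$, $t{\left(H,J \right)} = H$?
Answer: $- \frac{214}{92677} \approx -0.0023091$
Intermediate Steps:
$f{\left(u,V \right)} = -15$
$g{\left(v,T \right)} = 9 + T v$ ($g{\left(v,T \right)} = 9 + v T = 9 + T v$)
$b{\left(y \right)} = - \frac{15}{y}$
$w = - \frac{45383}{214}$ ($w = - \frac{15}{214} - 212 = - \frac{45383}{214} \approx -212.07$)
$\frac{1}{g{\left(-115,t{\left(2,-14 \right)} \right)} + w} = \frac{1}{\left(9 + 2 \left(-115\right)\right) - \frac{45383}{214}} = \frac{1}{\left(9 - 230\right) - \frac{45383}{214}} = \frac{1}{-221 - \frac{45383}{214}} = \frac{1}{- \frac{92677}{214}} = - \frac{214}{92677}$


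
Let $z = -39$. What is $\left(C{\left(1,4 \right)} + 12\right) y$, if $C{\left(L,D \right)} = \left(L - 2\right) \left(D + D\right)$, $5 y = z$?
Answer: $- \frac{156}{5} \approx -31.2$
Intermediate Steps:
$y = - \frac{39}{5}$ ($y = \frac{1}{5} \left(-39\right) = - \frac{39}{5} \approx -7.8$)
$C{\left(L,D \right)} = 2 D \left(-2 + L\right)$ ($C{\left(L,D \right)} = \left(-2 + L\right) 2 D = 2 D \left(-2 + L\right)$)
$\left(C{\left(1,4 \right)} + 12\right) y = \left(2 \cdot 4 \left(-2 + 1\right) + 12\right) \left(- \frac{39}{5}\right) = \left(2 \cdot 4 \left(-1\right) + 12\right) \left(- \frac{39}{5}\right) = \left(-8 + 12\right) \left(- \frac{39}{5}\right) = 4 \left(- \frac{39}{5}\right) = - \frac{156}{5}$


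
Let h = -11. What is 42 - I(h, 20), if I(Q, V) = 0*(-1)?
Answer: 42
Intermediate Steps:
I(Q, V) = 0
42 - I(h, 20) = 42 - 1*0 = 42 + 0 = 42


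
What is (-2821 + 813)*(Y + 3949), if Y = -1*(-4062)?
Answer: -16086088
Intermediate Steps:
Y = 4062
(-2821 + 813)*(Y + 3949) = (-2821 + 813)*(4062 + 3949) = -2008*8011 = -16086088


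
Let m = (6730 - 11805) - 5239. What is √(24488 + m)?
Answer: √14174 ≈ 119.05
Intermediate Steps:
m = -10314 (m = -5075 - 5239 = -10314)
√(24488 + m) = √(24488 - 10314) = √14174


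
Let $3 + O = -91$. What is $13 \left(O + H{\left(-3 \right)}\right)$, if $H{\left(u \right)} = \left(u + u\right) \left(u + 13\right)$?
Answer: $-2002$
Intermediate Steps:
$O = -94$ ($O = -3 - 91 = -94$)
$H{\left(u \right)} = 2 u \left(13 + u\right)$
$13 \left(O + H{\left(-3 \right)}\right) = 13 \left(-94 + 2 \left(-3\right) \left(13 - 3\right)\right) = 13 \left(-94 + 2 \left(-3\right) 10\right) = 13 \left(-94 - 60\right) = 13 \left(-154\right) = -2002$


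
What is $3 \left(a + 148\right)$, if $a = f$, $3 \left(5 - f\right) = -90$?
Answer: $549$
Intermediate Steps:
$f = 35$ ($f = 5 - -30 = 5 + 30 = 35$)
$a = 35$
$3 \left(a + 148\right) = 3 \left(35 + 148\right) = 3 \cdot 183 = 549$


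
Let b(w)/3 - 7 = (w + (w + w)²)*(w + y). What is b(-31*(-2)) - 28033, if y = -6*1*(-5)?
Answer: 4232876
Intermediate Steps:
y = 30 (y = -6*(-5) = 30)
b(w) = 21 + 3*(30 + w)*(w + 4*w²) (b(w) = 21 + 3*((w + (w + w)²)*(w + 30)) = 21 + 3*((w + (2*w)²)*(30 + w)) = 21 + 3*((w + 4*w²)*(30 + w)) = 21 + 3*((30 + w)*(w + 4*w²)) = 21 + 3*(30 + w)*(w + 4*w²))
b(-31*(-2)) - 28033 = (21 + 12*(-31*(-2))³ + 90*(-31*(-2)) + 363*(-31*(-2))²) - 28033 = (21 + 12*62³ + 90*62 + 363*62²) - 28033 = (21 + 12*238328 + 5580 + 363*3844) - 28033 = (21 + 2859936 + 5580 + 1395372) - 28033 = 4260909 - 28033 = 4232876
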